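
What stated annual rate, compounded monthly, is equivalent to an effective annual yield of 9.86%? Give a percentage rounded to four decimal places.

9.4406%

(1 + r/12)^12 − 1 = 0.0986, so 1 + r/12 = 1.0986^(1/12).
r/12 = 0.007867, so r = 0.094406 = 9.4406%.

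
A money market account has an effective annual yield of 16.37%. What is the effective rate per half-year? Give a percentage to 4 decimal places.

The per-half-year rate i satisfies (1 + i)^2 = 1 + 0.1637.
i = 1.1637^(1/2) − 1 = 0.0787493 = 7.8749%.

7.8749%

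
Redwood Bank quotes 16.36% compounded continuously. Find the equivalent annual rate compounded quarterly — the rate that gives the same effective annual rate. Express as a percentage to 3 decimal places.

EAR under continuous compounding: e^0.1636 − 1 = 0.177743.
Solve (1 + r/4)^4 = 1.177743: r/4 = 1.177743^(1/4) − 1 = 0.041748, so r = 0.166992 = 16.699%.

16.699%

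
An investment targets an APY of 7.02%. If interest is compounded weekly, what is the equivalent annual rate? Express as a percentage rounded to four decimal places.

6.7890%

(1 + r/52)^52 − 1 = 0.0702, so 1 + r/52 = 1.0702^(1/52).
r/52 = 0.001306, so r = 0.067890 = 6.7890%.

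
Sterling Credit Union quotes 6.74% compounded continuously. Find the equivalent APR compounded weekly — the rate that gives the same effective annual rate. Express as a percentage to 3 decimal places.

6.744%

EAR under continuous compounding: e^0.0674 − 1 = 0.069723.
Solve (1 + r/52)^52 = 1.069723: r/52 = 1.069723^(1/52) − 1 = 0.001297, so r = 0.067444 = 6.744%.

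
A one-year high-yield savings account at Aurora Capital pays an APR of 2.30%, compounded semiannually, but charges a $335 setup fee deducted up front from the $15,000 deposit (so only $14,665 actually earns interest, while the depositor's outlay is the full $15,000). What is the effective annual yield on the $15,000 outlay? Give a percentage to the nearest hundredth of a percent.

Value after one year: 14,665 × (1 + 0.0230/2)^2 = 14,665 × 1.023132 = $15,004.23.
Effective yield on the $15,000 outlay: 15,004.23 / 15,000 − 1 = 0.000282 = 0.03%.

0.03%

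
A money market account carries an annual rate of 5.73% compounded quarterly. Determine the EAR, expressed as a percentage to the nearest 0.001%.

EAR = (1 + 0.0573/4)^4 − 1.
= 1.058543 − 1 = 5.854%.

5.854%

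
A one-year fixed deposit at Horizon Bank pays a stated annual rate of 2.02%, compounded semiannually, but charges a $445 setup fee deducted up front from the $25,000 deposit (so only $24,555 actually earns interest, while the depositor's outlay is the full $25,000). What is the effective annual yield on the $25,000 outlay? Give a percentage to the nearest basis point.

0.21%

Value after one year: 24,555 × (1 + 0.0202/2)^2 = 24,555 × 1.020302 = $25,053.52.
Effective yield on the $25,000 outlay: 25,053.52 / 25,000 − 1 = 0.002141 = 0.21%.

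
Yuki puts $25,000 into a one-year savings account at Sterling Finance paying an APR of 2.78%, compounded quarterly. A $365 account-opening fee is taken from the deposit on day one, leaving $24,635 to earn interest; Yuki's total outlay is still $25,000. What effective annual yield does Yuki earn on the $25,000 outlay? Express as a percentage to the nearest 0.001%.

Value after one year: 24,635 × (1 + 0.0278/4)^4 = 24,635 × 1.028091 = $25,327.03.
Effective yield on the $25,000 outlay: 25,327.03 / 25,000 − 1 = 0.013081 = 1.308%.

1.308%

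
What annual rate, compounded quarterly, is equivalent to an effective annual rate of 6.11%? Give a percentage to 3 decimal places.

(1 + r/4)^4 − 1 = 0.0611, so 1 + r/4 = 1.0611^(1/4).
r/4 = 0.014937, so r = 0.059748 = 5.975%.

5.975%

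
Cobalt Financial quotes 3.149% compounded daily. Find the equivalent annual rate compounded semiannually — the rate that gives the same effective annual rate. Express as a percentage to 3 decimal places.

EAR = (1 + 0.03149/365)^365 − 1 = 0.031990.
Solve (1 + r/2)^2 = 1.031990: r/2 = 1.031990^(1/2) − 1 = 0.015869, so r = 0.031738 = 3.174%.

3.174%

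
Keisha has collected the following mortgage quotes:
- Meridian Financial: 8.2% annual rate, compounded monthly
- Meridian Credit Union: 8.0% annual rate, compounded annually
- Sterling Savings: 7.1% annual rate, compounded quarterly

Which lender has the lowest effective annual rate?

Meridian Financial: (1 + 0.082/12)^12 − 1 = 8.515%
Meridian Credit Union: compounded annually, EAR = 8.000%
Sterling Savings: (1 + 0.071/4)^4 − 1 = 7.291%
The lowest effective annual rate is Sterling Savings at 7.291%.

Sterling Savings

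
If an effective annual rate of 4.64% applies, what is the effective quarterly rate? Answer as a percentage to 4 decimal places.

1.1403%

The per-quarter rate i satisfies (1 + i)^4 = 1 + 0.0464.
i = 1.0464^(1/4) − 1 = 0.0114035 = 1.1403%.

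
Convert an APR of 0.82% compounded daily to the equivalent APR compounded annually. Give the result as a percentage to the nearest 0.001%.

EAR = (1 + 0.0082/365)^365 − 1 = 0.008234.
Compounded annually, the equivalent nominal rate is the EAR itself: 0.823%.

0.823%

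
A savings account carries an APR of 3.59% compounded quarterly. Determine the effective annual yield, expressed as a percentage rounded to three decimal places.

EAR = (1 + 0.0359/4)^4 − 1.
= (1 + 0.008975)^4 − 1 = 1.036386 − 1 = 3.639%.

3.639%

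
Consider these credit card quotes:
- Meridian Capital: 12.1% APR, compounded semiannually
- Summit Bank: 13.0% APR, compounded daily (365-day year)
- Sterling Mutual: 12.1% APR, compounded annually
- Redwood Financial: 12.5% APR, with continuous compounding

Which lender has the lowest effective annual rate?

Sterling Mutual

Meridian Capital: (1 + 0.121/2)^2 − 1 = 12.466%
Summit Bank: (1 + 0.130/365)^365 − 1 = 13.880%
Sterling Mutual: compounded annually, EAR = 12.100%
Redwood Financial: e^0.125 − 1 = 13.315%
The lowest effective annual rate is Sterling Mutual at 12.100%.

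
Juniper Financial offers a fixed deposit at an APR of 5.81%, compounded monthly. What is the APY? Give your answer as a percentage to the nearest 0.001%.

5.967%

EAR = (1 + 0.0581/12)^12 − 1.
= (1 + 0.004842)^12 − 1 = 1.059672 − 1 = 5.967%.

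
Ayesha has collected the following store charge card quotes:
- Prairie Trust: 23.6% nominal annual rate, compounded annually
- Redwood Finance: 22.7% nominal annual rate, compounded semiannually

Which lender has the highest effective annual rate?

Prairie Trust: compounded annually, EAR = 23.600%
Redwood Finance: (1 + 0.227/2)^2 − 1 = 23.988%
The highest effective annual rate is Redwood Finance at 23.988%.

Redwood Finance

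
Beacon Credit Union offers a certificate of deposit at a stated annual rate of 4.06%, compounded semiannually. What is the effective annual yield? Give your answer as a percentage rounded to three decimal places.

4.101%

EAR = (1 + 0.0406/2)^2 − 1.
= 1.041012 − 1 = 4.101%.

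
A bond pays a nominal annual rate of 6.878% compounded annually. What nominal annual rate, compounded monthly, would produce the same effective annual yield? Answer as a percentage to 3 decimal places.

Compounded annually, EAR = nominal = 0.068780.
Solve (1 + r/12)^12 = 1.068780: r/12 = 1.068780^(1/12) − 1 = 0.005559, so r = 0.066703 = 6.670%.

6.670%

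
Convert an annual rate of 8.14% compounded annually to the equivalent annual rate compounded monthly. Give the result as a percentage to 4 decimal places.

7.8512%

Compounded annually, EAR = nominal = 0.081400.
Solve (1 + r/12)^12 = 1.081400: r/12 = 1.081400^(1/12) − 1 = 0.006543, so r = 0.078512 = 7.8512%.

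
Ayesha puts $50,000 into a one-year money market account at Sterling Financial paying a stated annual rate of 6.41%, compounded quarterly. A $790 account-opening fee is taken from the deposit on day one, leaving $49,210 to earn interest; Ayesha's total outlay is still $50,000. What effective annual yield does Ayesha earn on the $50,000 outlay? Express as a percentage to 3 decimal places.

4.882%

Value after one year: 49,210 × (1 + 0.0641/4)^4 = 49,210 × 1.065657 = $52,441.00.
Effective yield on the $50,000 outlay: 52,441.00 / 50,000 − 1 = 0.048820 = 4.882%.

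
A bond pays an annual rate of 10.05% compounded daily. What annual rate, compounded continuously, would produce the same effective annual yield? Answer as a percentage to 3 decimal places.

EAR = (1 + 0.1005/365)^365 − 1 = 0.105708.
Equivalent continuous rate: r = ln(1 + 0.105708) = 0.100486 = 10.049%.

10.049%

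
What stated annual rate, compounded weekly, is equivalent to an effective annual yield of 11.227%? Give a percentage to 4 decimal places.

(1 + r/52)^52 − 1 = 0.11227, so 1 + r/52 = 1.11227^(1/52).
r/52 = 0.002048, so r = 0.106512 = 10.6512%.

10.6512%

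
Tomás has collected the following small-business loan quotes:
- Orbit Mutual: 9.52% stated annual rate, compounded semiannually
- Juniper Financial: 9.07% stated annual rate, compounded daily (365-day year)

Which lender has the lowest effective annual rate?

Juniper Financial

Orbit Mutual: (1 + 0.0952/2)^2 − 1 = 9.747%
Juniper Financial: (1 + 0.0907/365)^365 − 1 = 9.493%
The lowest effective annual rate is Juniper Financial at 9.493%.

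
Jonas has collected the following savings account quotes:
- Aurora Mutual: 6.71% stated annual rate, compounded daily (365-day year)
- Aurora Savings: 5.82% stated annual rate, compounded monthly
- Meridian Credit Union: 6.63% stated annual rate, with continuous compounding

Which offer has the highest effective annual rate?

Aurora Mutual: (1 + 0.0671/365)^365 − 1 = 6.940%
Aurora Savings: (1 + 0.0582/12)^12 − 1 = 5.978%
Meridian Credit Union: e^0.0663 − 1 = 6.855%
The highest effective annual rate is Aurora Mutual at 6.940%.

Aurora Mutual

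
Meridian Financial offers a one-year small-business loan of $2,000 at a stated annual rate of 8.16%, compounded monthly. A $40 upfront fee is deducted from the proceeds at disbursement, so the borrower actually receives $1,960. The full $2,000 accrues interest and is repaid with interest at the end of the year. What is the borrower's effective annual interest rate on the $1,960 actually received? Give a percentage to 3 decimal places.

10.686%

Amount owed after one year: 2,000 × (1 + 0.0816/12)^12 = 2,000 × 1.084722 = $2,169.44.
Effective rate on net proceeds: 2,169.44 / 1,960 − 1 = 0.106859 = 10.686%.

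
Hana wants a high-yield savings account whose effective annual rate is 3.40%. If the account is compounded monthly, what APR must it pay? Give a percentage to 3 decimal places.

(1 + r/12)^12 − 1 = 0.0340, so 1 + r/12 = 1.0340^(1/12).
r/12 = 0.002790, so r = 0.033481 = 3.348%.

3.348%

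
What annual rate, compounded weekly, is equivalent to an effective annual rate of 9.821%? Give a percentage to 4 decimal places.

(1 + r/52)^52 − 1 = 0.09821, so 1 + r/52 = 1.09821^(1/52).
r/52 = 0.001803, so r = 0.093766 = 9.3766%.

9.3766%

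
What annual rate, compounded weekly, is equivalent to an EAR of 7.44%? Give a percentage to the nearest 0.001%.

(1 + r/52)^52 − 1 = 0.0744, so 1 + r/52 = 1.0744^(1/52).
r/52 = 0.001381, so r = 0.071812 = 7.181%.

7.181%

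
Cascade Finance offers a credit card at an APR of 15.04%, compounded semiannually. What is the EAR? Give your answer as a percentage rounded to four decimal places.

15.6055%

EAR = (1 + 0.1504/2)^2 − 1.
= 1.156055 − 1 = 15.6055%.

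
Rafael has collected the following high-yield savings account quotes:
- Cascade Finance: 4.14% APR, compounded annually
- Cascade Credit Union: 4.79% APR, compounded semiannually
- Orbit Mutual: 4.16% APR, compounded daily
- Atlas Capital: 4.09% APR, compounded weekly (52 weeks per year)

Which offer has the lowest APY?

Cascade Finance: compounded annually, EAR = 4.140%
Cascade Credit Union: (1 + 0.0479/2)^2 − 1 = 4.847%
Orbit Mutual: (1 + 0.0416/365)^365 − 1 = 4.247%
Atlas Capital: (1 + 0.0409/52)^52 − 1 = 4.173%
The lowest effective annual rate is Cascade Finance at 4.140%.

Cascade Finance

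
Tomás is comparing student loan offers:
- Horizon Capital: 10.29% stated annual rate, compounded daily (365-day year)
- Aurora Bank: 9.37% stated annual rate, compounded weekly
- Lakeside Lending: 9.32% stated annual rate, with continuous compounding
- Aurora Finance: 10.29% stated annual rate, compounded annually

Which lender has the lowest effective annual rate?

Lakeside Lending

Horizon Capital: (1 + 0.1029/365)^365 − 1 = 10.836%
Aurora Bank: (1 + 0.0937/52)^52 − 1 = 9.814%
Lakeside Lending: e^0.0932 − 1 = 9.768%
Aurora Finance: compounded annually, EAR = 10.290%
The lowest effective annual rate is Lakeside Lending at 9.768%.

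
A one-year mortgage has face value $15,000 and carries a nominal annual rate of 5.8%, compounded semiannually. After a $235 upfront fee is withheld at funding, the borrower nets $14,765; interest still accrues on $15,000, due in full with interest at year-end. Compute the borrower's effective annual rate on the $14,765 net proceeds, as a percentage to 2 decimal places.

Amount owed after one year: 15,000 × (1 + 0.058/2)^2 = 15,000 × 1.058841 = $15,882.61.
Effective rate on net proceeds: 15,882.61 / 14,765 − 1 = 0.075694 = 7.57%.

7.57%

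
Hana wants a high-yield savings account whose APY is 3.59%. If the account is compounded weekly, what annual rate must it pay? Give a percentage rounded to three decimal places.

3.528%

(1 + r/52)^52 − 1 = 0.0359, so 1 + r/52 = 1.0359^(1/52).
r/52 = 0.000679, so r = 0.035283 = 3.528%.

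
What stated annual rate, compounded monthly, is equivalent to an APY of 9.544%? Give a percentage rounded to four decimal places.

(1 + r/12)^12 − 1 = 0.09544, so 1 + r/12 = 1.09544^(1/12).
r/12 = 0.007625, so r = 0.091503 = 9.1503%.

9.1503%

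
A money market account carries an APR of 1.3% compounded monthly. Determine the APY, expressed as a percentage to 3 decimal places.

1.308%

EAR = (1 + 0.013/12)^12 − 1.
= 1.013078 − 1 = 1.308%.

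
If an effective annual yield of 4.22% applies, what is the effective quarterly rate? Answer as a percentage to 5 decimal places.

1.03870%

The per-quarter rate i satisfies (1 + i)^4 = 1 + 0.0422.
i = 1.0422^(1/4) − 1 = 0.0103870 = 1.03870%.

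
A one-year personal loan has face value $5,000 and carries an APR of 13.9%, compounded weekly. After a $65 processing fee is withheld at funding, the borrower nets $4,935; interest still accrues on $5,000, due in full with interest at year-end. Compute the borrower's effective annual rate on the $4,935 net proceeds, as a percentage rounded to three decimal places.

16.404%

Amount owed after one year: 5,000 × (1 + 0.139/52)^52 = 5,000 × 1.148911 = $5,744.56.
Effective rate on net proceeds: 5,744.56 / 4,935 − 1 = 0.164044 = 16.404%.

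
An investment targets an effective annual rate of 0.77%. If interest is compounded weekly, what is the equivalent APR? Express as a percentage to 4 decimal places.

(1 + r/52)^52 − 1 = 0.0077, so 1 + r/52 = 1.0077^(1/52).
r/52 = 0.000148, so r = 0.007671 = 0.7671%.

0.7671%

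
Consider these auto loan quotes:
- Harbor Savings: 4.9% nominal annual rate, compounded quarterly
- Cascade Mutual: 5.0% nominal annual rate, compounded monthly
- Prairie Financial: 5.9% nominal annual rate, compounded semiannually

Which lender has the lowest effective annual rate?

Harbor Savings: (1 + 0.049/4)^4 − 1 = 4.991%
Cascade Mutual: (1 + 0.050/12)^12 − 1 = 5.116%
Prairie Financial: (1 + 0.059/2)^2 − 1 = 5.987%
The lowest effective annual rate is Harbor Savings at 4.991%.

Harbor Savings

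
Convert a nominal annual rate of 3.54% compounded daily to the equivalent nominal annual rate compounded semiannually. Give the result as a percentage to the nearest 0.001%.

3.571%

EAR = (1 + 0.0354/365)^365 − 1 = 0.036032.
Solve (1 + r/2)^2 = 1.036032: r/2 = 1.036032^(1/2) − 1 = 0.017857, so r = 0.035713 = 3.571%.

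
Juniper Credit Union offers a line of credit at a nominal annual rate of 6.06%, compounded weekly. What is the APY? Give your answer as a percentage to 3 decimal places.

EAR = (1 + 0.0606/52)^52 − 1.
= (1 + 0.001165)^52 − 1 = 1.062436 − 1 = 6.244%.

6.244%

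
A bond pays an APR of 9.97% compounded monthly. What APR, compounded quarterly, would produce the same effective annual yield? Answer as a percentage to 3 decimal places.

EAR = (1 + 0.0997/12)^12 − 1 = 0.104384.
Solve (1 + r/4)^4 = 1.104384: r/4 = 1.104384^(1/4) − 1 = 0.025133, so r = 0.100531 = 10.053%.

10.053%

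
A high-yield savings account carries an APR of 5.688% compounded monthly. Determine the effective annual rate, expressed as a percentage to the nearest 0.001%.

EAR = (1 + 0.05688/12)^12 − 1.
= (1 + 0.004740)^12 − 1 = 1.058387 − 1 = 5.839%.

5.839%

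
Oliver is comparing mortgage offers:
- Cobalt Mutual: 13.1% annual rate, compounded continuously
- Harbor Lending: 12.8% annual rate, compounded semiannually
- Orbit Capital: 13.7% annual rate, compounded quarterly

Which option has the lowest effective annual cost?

Cobalt Mutual: e^0.131 − 1 = 13.997%
Harbor Lending: (1 + 0.128/2)^2 − 1 = 13.210%
Orbit Capital: (1 + 0.137/4)^4 − 1 = 14.420%
The lowest effective annual rate is Harbor Lending at 13.210%.

Harbor Lending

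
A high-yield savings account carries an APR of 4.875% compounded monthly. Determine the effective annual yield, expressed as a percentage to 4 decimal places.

EAR = (1 + 0.04875/12)^12 − 1.
= (1 + 0.004063)^12 − 1 = 1.049854 − 1 = 4.9854%.

4.9854%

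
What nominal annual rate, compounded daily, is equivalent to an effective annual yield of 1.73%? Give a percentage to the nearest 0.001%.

(1 + r/365)^365 − 1 = 0.0173, so 1 + r/365 = 1.0173^(1/365).
r/365 = 0.000047, so r = 0.017152 = 1.715%.

1.715%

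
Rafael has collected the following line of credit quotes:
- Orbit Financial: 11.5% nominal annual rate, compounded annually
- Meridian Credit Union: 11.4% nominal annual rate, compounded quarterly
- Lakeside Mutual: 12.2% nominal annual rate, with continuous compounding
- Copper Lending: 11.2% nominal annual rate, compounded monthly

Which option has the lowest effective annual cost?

Orbit Financial

Orbit Financial: compounded annually, EAR = 11.500%
Meridian Credit Union: (1 + 0.114/4)^4 − 1 = 11.897%
Lakeside Mutual: e^0.122 − 1 = 12.975%
Copper Lending: (1 + 0.112/12)^12 − 1 = 11.793%
The lowest effective annual rate is Orbit Financial at 11.500%.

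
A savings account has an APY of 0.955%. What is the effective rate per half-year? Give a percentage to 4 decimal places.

The per-half-year rate i satisfies (1 + i)^2 = 1 + 0.00955.
i = 1.00955^(1/2) − 1 = 0.0047637 = 0.4764%.

0.4764%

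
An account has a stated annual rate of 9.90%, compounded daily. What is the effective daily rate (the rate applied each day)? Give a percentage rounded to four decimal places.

0.0271%

With a nominal annual rate compounded daily, the periodic rate is the nominal rate divided by 365.
i = 0.0990 / 365 = 0.0002712 = 0.0271%.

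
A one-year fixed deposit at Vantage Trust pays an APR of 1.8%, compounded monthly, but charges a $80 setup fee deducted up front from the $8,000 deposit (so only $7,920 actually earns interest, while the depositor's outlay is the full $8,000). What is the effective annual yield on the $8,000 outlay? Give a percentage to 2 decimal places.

0.80%

Value after one year: 7,920 × (1 + 0.018/12)^12 = 7,920 × 1.018149 = $8,063.74.
Effective yield on the $8,000 outlay: 8,063.74 / 8,000 − 1 = 0.007968 = 0.80%.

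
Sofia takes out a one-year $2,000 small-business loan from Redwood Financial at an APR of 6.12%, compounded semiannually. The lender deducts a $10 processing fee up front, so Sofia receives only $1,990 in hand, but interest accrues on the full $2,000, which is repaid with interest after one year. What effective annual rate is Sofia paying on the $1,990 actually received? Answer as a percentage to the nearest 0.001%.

Amount owed after one year: 2,000 × (1 + 0.0612/2)^2 = 2,000 × 1.062136 = $2,124.27.
Effective rate on net proceeds: 2,124.27 / 1,990 − 1 = 0.067474 = 6.747%.

6.747%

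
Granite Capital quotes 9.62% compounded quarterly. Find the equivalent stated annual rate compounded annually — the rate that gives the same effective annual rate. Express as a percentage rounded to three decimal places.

EAR = (1 + 0.0962/4)^4 − 1 = 0.099726.
Compounded annually, the equivalent nominal rate is the EAR itself: 9.973%.

9.973%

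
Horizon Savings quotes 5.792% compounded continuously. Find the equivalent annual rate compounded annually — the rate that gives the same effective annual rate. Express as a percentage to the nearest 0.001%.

5.963%

EAR under continuous compounding: e^0.05792 − 1 = 0.059630.
Compounded annually, the equivalent nominal rate is the EAR itself: 5.963%.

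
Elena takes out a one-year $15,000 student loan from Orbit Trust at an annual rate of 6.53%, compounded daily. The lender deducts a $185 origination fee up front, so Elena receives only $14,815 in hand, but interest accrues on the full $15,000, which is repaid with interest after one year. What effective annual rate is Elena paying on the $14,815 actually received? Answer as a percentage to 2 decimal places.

8.08%

Amount owed after one year: 15,000 × (1 + 0.0653/365)^365 = 15,000 × 1.067473 = $16,012.09.
Effective rate on net proceeds: 16,012.09 / 14,815 − 1 = 0.080803 = 8.08%.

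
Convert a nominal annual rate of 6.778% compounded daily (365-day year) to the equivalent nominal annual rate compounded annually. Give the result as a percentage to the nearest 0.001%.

7.012%

EAR = (1 + 0.06778/365)^365 − 1 = 0.070123.
Compounded annually, the equivalent nominal rate is the EAR itself: 7.012%.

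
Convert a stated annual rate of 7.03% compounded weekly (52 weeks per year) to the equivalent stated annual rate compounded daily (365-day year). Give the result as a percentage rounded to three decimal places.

7.026%

EAR = (1 + 0.0703/52)^52 − 1 = 0.072779.
Solve (1 + r/365)^365 = 1.072779: r/365 = 1.072779^(1/365) − 1 = 0.000192, so r = 0.070259 = 7.026%.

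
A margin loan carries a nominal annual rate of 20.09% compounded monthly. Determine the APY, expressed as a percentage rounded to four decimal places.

22.0471%

EAR = (1 + 0.2009/12)^12 − 1.
= 1.220471 − 1 = 22.0471%.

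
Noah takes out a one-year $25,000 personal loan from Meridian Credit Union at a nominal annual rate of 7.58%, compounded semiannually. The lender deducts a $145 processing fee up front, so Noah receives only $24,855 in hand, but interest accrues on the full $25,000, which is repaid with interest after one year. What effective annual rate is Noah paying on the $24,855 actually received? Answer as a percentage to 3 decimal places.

8.352%

Amount owed after one year: 25,000 × (1 + 0.0758/2)^2 = 25,000 × 1.077236 = $26,930.91.
Effective rate on net proceeds: 26,930.91 / 24,855 − 1 = 0.083521 = 8.352%.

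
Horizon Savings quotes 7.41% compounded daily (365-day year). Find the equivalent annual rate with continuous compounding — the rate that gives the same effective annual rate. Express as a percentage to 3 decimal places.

EAR = (1 + 0.0741/365)^365 − 1 = 0.076906.
Equivalent continuous rate: r = ln(1 + 0.076906) = 0.074092 = 7.409%.

7.409%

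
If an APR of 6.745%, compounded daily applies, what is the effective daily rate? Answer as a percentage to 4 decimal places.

With a nominal annual rate compounded daily, the periodic rate is the nominal rate divided by 365.
i = 0.06745 / 365 = 0.0001848 = 0.0185%.

0.0185%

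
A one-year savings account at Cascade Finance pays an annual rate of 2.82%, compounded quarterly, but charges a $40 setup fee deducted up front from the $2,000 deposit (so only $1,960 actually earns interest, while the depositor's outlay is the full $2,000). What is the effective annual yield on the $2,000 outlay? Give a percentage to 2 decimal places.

Value after one year: 1,960 × (1 + 0.0282/4)^4 = 1,960 × 1.028500 = $2,015.86.
Effective yield on the $2,000 outlay: 2,015.86 / 2,000 − 1 = 0.007930 = 0.79%.

0.79%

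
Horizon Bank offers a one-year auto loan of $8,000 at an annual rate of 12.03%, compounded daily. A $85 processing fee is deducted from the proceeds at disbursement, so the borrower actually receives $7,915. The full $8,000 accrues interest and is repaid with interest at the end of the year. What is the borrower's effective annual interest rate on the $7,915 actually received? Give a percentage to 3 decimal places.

Amount owed after one year: 8,000 × (1 + 0.1203/365)^365 = 8,000 × 1.127813 = $9,022.50.
Effective rate on net proceeds: 9,022.50 / 7,915 − 1 = 0.139924 = 13.992%.

13.992%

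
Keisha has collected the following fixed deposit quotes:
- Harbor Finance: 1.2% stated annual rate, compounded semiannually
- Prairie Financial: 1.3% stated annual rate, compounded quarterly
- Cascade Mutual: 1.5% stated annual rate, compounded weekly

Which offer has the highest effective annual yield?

Harbor Finance: (1 + 0.012/2)^2 − 1 = 1.204%
Prairie Financial: (1 + 0.013/4)^4 − 1 = 1.306%
Cascade Mutual: (1 + 0.015/52)^52 − 1 = 1.511%
The highest effective annual rate is Cascade Mutual at 1.511%.

Cascade Mutual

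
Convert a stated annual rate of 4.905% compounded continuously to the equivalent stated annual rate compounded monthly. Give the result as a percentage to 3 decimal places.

4.915%

EAR under continuous compounding: e^0.04905 − 1 = 0.050273.
Solve (1 + r/12)^12 = 1.050273: r/12 = 1.050273^(1/12) − 1 = 0.004096, so r = 0.049150 = 4.915%.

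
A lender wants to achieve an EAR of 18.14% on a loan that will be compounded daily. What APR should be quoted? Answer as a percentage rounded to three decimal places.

(1 + r/365)^365 − 1 = 0.1814, so 1 + r/365 = 1.1814^(1/365).
r/365 = 0.000457, so r = 0.166738 = 16.674%.

16.674%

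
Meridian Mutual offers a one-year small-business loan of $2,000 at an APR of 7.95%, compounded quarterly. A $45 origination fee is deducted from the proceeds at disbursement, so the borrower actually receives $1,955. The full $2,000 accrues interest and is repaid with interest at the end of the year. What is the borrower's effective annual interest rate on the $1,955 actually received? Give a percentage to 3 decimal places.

10.680%

Amount owed after one year: 2,000 × (1 + 0.0795/4)^4 = 2,000 × 1.081902 = $2,163.80.
Effective rate on net proceeds: 2,163.80 / 1,955 − 1 = 0.106805 = 10.680%.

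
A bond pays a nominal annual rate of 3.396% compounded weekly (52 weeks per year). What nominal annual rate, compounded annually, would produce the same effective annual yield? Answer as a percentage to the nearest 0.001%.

EAR = (1 + 0.03396/52)^52 − 1 = 0.034532.
Compounded annually, the equivalent nominal rate is the EAR itself: 3.453%.

3.453%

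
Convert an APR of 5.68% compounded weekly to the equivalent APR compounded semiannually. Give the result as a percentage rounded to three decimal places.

EAR = (1 + 0.0568/52)^52 − 1 = 0.058411.
Solve (1 + r/2)^2 = 1.058411: r/2 = 1.058411^(1/2) − 1 = 0.028791, so r = 0.057582 = 5.758%.

5.758%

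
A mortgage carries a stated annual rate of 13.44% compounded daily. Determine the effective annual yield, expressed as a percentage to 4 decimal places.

14.3822%

EAR = (1 + 0.1344/365)^365 − 1.
= (1 + 0.000368)^365 − 1 = 1.143822 − 1 = 14.3822%.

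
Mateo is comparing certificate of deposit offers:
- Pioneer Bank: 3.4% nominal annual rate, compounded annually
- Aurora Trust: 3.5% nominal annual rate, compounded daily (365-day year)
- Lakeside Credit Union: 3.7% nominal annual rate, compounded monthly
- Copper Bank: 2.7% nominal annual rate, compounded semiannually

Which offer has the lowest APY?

Copper Bank

Pioneer Bank: compounded annually, EAR = 3.400%
Aurora Trust: (1 + 0.035/365)^365 − 1 = 3.562%
Lakeside Credit Union: (1 + 0.037/12)^12 − 1 = 3.763%
Copper Bank: (1 + 0.027/2)^2 − 1 = 2.718%
The lowest effective annual rate is Copper Bank at 2.718%.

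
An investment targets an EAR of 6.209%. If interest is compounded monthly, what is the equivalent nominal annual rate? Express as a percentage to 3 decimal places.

6.039%

(1 + r/12)^12 − 1 = 0.06209, so 1 + r/12 = 1.06209^(1/12).
r/12 = 0.005033, so r = 0.060390 = 6.039%.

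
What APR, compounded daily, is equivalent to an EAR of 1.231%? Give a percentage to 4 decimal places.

1.2235%

(1 + r/365)^365 − 1 = 0.01231, so 1 + r/365 = 1.01231^(1/365).
r/365 = 0.000034, so r = 0.012235 = 1.2235%.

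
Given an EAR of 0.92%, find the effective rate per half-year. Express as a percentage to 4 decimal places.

0.4589%

The per-half-year rate i satisfies (1 + i)^2 = 1 + 0.0092.
i = 1.0092^(1/2) − 1 = 0.0045895 = 0.4589%.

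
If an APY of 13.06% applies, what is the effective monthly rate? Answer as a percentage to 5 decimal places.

1.02815%

The per-month rate i satisfies (1 + i)^12 = 1 + 0.1306.
i = 1.1306^(1/12) − 1 = 0.0102815 = 1.02815%.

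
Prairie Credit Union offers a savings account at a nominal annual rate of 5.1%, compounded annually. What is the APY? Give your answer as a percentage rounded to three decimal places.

Annual compounding means the effective rate equals the nominal rate: 5.100%.

5.100%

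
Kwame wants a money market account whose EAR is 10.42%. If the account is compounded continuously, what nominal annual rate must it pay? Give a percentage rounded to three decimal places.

Continuous: nominal r satisfies e^r − 1 = 0.1042.
r = ln(1 + 0.1042) = ln(1.1042) = 0.099121 = 9.912%.

9.912%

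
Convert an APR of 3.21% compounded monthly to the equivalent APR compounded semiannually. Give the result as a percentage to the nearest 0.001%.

3.232%

EAR = (1 + 0.0321/12)^12 − 1 = 0.032577.
Solve (1 + r/2)^2 = 1.032577: r/2 = 1.032577^(1/2) − 1 = 0.016158, so r = 0.032315 = 3.232%.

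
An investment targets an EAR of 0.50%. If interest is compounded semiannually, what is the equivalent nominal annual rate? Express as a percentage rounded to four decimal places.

0.4994%

(1 + r/2)^2 − 1 = 0.0050, so 1 + r/2 = 1.0050^(1/2).
r/2 = 0.002497, so r = 0.004994 = 0.4994%.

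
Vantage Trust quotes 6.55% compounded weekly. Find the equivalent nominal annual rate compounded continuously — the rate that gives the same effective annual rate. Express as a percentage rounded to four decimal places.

EAR = (1 + 0.0655/52)^52 − 1 = 0.067649.
Equivalent continuous rate: r = ln(1 + 0.067649) = 0.065459 = 6.5459%.

6.5459%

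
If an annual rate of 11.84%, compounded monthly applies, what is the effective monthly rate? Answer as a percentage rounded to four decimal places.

0.9867%

With a nominal annual rate compounded monthly, the periodic rate is the nominal rate divided by 12.
i = 0.1184 / 12 = 0.0098667 = 0.9867%.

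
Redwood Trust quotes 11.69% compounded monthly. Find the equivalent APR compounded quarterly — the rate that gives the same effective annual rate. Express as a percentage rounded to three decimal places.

11.804%

EAR = (1 + 0.1169/12)^12 − 1 = 0.123371.
Solve (1 + r/4)^4 = 1.123371: r/4 = 1.123371^(1/4) − 1 = 0.029511, so r = 0.118042 = 11.804%.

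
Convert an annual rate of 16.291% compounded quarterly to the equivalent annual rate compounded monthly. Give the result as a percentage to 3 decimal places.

EAR = (1 + 0.16291/4)^4 − 1 = 0.173135.
Solve (1 + r/12)^12 = 1.173135: r/12 = 1.173135^(1/12) − 1 = 0.013396, so r = 0.160747 = 16.075%.

16.075%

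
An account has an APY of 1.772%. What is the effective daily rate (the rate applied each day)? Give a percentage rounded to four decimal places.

The per-day rate i satisfies (1 + i)^365 = 1 + 0.01772.
i = 1.01772^(1/365) − 1 = 0.0000481 = 0.0048%.

0.0048%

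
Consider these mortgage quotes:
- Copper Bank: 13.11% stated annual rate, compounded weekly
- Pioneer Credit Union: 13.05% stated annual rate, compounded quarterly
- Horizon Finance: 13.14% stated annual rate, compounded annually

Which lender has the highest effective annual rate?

Copper Bank: (1 + 0.1311/52)^52 − 1 = 13.989%
Pioneer Credit Union: (1 + 0.1305/4)^4 − 1 = 13.703%
Horizon Finance: compounded annually, EAR = 13.140%
The highest effective annual rate is Copper Bank at 13.989%.

Copper Bank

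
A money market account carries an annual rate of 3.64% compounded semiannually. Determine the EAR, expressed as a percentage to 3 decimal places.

3.673%

EAR = (1 + 0.0364/2)^2 − 1.
= (1 + 0.018200)^2 − 1 = 1.036731 − 1 = 3.673%.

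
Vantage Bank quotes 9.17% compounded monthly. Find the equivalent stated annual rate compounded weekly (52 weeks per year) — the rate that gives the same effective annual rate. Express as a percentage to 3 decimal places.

9.143%

EAR = (1 + 0.0917/12)^12 − 1 = 0.095654.
Solve (1 + r/52)^52 = 1.095654: r/52 = 1.095654^(1/52) − 1 = 0.001758, so r = 0.091432 = 9.143%.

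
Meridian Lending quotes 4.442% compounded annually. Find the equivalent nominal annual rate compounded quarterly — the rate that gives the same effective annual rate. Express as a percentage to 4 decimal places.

4.3699%

Compounded annually, EAR = nominal = 0.044420.
Solve (1 + r/4)^4 = 1.044420: r/4 = 1.044420^(1/4) − 1 = 0.010925, so r = 0.043699 = 4.3699%.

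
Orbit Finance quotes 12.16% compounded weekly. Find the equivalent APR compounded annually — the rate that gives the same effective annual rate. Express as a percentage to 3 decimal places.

EAR = (1 + 0.1216/52)^52 − 1 = 0.129142.
Compounded annually, the equivalent nominal rate is the EAR itself: 12.914%.

12.914%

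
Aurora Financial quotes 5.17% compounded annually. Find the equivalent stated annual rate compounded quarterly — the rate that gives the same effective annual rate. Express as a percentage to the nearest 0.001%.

Compounded annually, EAR = nominal = 0.051700.
Solve (1 + r/4)^4 = 1.051700: r/4 = 1.051700^(1/4) − 1 = 0.012682, so r = 0.050727 = 5.073%.

5.073%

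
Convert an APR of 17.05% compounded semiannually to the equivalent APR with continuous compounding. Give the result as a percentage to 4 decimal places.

16.3621%

EAR = (1 + 0.1705/2)^2 − 1 = 0.177768.
Equivalent continuous rate: r = ln(1 + 0.177768) = 0.163621 = 16.3621%.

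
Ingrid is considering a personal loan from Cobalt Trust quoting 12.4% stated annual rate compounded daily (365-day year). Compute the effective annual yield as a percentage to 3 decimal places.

13.199%

EAR = (1 + 0.124/365)^365 − 1.
= (1 + 0.000340)^365 − 1 = 1.131992 − 1 = 13.199%.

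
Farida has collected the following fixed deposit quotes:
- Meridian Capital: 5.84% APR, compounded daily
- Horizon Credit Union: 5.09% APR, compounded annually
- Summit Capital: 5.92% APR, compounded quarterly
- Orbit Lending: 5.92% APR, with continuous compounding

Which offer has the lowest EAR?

Horizon Credit Union

Meridian Capital: (1 + 0.0584/365)^365 − 1 = 6.013%
Horizon Credit Union: compounded annually, EAR = 5.090%
Summit Capital: (1 + 0.0592/4)^4 − 1 = 6.053%
Orbit Lending: e^0.0592 − 1 = 6.099%
The lowest effective annual rate is Horizon Credit Union at 5.090%.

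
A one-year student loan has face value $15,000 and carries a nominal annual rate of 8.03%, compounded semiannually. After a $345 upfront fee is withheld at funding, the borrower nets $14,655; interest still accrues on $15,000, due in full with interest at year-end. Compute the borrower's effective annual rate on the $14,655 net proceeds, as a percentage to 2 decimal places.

Amount owed after one year: 15,000 × (1 + 0.0803/2)^2 = 15,000 × 1.081912 = $16,228.68.
Effective rate on net proceeds: 16,228.68 / 14,655 − 1 = 0.107382 = 10.74%.

10.74%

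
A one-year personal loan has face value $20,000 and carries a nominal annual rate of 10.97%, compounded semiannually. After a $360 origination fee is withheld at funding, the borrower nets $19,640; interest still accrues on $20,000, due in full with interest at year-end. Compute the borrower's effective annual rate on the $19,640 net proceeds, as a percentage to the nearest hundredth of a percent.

Amount owed after one year: 20,000 × (1 + 0.1097/2)^2 = 20,000 × 1.112709 = $22,254.17.
Effective rate on net proceeds: 22,254.17 / 19,640 − 1 = 0.133104 = 13.31%.

13.31%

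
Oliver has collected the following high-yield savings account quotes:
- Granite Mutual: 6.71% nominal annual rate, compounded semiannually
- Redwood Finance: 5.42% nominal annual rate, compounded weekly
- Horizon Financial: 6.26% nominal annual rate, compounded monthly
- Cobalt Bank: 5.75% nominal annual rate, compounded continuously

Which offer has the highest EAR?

Granite Mutual

Granite Mutual: (1 + 0.0671/2)^2 − 1 = 6.823%
Redwood Finance: (1 + 0.0542/52)^52 − 1 = 5.567%
Horizon Financial: (1 + 0.0626/12)^12 − 1 = 6.443%
Cobalt Bank: e^0.0575 − 1 = 5.919%
The highest effective annual rate is Granite Mutual at 6.823%.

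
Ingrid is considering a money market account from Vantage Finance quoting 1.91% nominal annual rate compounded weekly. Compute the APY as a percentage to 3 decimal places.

EAR = (1 + 0.0191/52)^52 − 1.
= 1.019280 − 1 = 1.928%.

1.928%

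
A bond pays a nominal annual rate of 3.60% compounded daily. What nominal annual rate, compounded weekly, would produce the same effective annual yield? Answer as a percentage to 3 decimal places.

3.601%

EAR = (1 + 0.0360/365)^365 − 1 = 0.036654.
Solve (1 + r/52)^52 = 1.036654: r/52 = 1.036654^(1/52) − 1 = 0.000693, so r = 0.036011 = 3.601%.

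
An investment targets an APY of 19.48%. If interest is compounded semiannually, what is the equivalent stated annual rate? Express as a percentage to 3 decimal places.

(1 + r/2)^2 − 1 = 0.1948, so 1 + r/2 = 1.1948^(1/2).
r/2 = 0.093069, so r = 0.186138 = 18.614%.

18.614%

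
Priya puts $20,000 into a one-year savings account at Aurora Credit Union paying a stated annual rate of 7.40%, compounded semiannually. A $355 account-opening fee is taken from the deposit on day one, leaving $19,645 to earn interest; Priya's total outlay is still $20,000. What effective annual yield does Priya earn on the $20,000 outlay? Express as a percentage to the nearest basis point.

Value after one year: 19,645 × (1 + 0.0740/2)^2 = 19,645 × 1.075369 = $21,125.62.
Effective yield on the $20,000 outlay: 21,125.62 / 20,000 − 1 = 0.056281 = 5.63%.

5.63%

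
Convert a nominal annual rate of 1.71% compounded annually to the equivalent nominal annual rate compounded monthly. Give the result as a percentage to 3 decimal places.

Compounded annually, EAR = nominal = 0.017100.
Solve (1 + r/12)^12 = 1.017100: r/12 = 1.017100^(1/12) − 1 = 0.001414, so r = 0.016967 = 1.697%.

1.697%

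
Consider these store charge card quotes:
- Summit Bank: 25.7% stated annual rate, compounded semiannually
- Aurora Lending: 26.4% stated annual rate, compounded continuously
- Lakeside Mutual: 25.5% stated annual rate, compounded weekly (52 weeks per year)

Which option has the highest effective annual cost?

Aurora Lending

Summit Bank: (1 + 0.257/2)^2 − 1 = 27.351%
Aurora Lending: e^0.264 − 1 = 30.213%
Lakeside Mutual: (1 + 0.255/52)^52 − 1 = 28.966%
The highest effective annual rate is Aurora Lending at 30.213%.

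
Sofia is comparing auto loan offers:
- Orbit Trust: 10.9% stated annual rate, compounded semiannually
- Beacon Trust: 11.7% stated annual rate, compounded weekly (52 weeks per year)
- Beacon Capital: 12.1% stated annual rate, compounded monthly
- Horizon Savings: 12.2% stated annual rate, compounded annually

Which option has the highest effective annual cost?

Beacon Capital

Orbit Trust: (1 + 0.109/2)^2 − 1 = 11.197%
Beacon Trust: (1 + 0.117/52)^52 − 1 = 12.397%
Beacon Capital: (1 + 0.121/12)^12 − 1 = 12.794%
Horizon Savings: compounded annually, EAR = 12.200%
The highest effective annual rate is Beacon Capital at 12.794%.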